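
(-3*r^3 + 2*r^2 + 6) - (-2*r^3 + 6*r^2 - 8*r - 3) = -r^3 - 4*r^2 + 8*r + 9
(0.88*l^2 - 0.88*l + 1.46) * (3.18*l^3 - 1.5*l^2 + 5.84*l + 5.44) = 2.7984*l^5 - 4.1184*l^4 + 11.102*l^3 - 2.542*l^2 + 3.7392*l + 7.9424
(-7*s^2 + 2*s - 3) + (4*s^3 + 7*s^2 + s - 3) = 4*s^3 + 3*s - 6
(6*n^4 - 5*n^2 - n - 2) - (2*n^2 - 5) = 6*n^4 - 7*n^2 - n + 3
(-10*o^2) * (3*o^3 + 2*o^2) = -30*o^5 - 20*o^4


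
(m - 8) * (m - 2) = m^2 - 10*m + 16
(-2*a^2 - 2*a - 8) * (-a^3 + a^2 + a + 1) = 2*a^5 + 4*a^3 - 12*a^2 - 10*a - 8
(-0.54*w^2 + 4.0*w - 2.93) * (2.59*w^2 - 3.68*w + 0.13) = -1.3986*w^4 + 12.3472*w^3 - 22.3789*w^2 + 11.3024*w - 0.3809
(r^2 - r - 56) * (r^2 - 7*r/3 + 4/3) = r^4 - 10*r^3/3 - 157*r^2/3 + 388*r/3 - 224/3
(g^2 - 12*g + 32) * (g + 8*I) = g^3 - 12*g^2 + 8*I*g^2 + 32*g - 96*I*g + 256*I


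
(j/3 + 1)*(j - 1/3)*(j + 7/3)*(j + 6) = j^4/3 + 11*j^3/3 + 317*j^2/27 + 29*j/3 - 14/3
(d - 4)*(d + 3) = d^2 - d - 12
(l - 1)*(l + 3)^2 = l^3 + 5*l^2 + 3*l - 9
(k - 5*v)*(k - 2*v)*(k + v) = k^3 - 6*k^2*v + 3*k*v^2 + 10*v^3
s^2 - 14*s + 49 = (s - 7)^2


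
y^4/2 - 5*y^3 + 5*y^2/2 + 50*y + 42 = (y/2 + 1)*(y - 7)*(y - 6)*(y + 1)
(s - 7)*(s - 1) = s^2 - 8*s + 7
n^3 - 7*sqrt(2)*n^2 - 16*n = n*(n - 8*sqrt(2))*(n + sqrt(2))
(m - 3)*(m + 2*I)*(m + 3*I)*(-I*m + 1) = -I*m^4 + 6*m^3 + 3*I*m^3 - 18*m^2 + 11*I*m^2 - 6*m - 33*I*m + 18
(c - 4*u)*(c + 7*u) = c^2 + 3*c*u - 28*u^2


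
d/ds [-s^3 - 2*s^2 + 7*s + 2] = -3*s^2 - 4*s + 7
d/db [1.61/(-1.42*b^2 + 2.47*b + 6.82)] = (4.5724*b - 3.9767)/(-1.42*b^2 + 2.47*b + 6.82)^2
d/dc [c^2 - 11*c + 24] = 2*c - 11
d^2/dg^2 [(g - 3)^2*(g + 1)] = 6*g - 10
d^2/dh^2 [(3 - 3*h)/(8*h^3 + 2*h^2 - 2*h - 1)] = 12*(-2*(h - 1)*(12*h^2 + 2*h - 1)^2 + (12*h^2 + 2*h + (h - 1)*(12*h + 1) - 1)*(8*h^3 + 2*h^2 - 2*h - 1))/(8*h^3 + 2*h^2 - 2*h - 1)^3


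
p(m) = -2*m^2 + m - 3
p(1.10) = -4.32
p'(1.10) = -3.40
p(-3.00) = -24.00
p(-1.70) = -10.48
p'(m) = 1 - 4*m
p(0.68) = -3.24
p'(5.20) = -19.80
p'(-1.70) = 7.80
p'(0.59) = -1.36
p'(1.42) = -4.68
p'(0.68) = -1.72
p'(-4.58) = 19.32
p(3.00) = -18.00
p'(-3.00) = 13.00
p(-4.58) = -49.53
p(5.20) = -51.88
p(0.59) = -3.11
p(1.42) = -5.61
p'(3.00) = -11.00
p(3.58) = -25.05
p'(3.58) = -13.32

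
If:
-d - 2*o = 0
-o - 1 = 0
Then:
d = 2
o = -1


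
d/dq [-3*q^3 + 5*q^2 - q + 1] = -9*q^2 + 10*q - 1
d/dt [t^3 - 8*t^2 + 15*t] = 3*t^2 - 16*t + 15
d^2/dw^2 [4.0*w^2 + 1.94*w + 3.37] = 8.00000000000000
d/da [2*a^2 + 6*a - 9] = 4*a + 6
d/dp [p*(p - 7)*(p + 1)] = 3*p^2 - 12*p - 7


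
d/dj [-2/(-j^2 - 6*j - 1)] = 4*(-j - 3)/(j^2 + 6*j + 1)^2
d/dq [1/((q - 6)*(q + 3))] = (3 - 2*q)/(q^4 - 6*q^3 - 27*q^2 + 108*q + 324)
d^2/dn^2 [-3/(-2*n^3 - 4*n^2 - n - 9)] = 6*(-2*(3*n + 2)*(2*n^3 + 4*n^2 + n + 9) + (6*n^2 + 8*n + 1)^2)/(2*n^3 + 4*n^2 + n + 9)^3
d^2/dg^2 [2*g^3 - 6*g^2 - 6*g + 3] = 12*g - 12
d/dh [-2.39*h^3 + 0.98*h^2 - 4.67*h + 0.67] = -7.17*h^2 + 1.96*h - 4.67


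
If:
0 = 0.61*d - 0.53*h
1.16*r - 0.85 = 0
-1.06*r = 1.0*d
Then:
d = -0.78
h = -0.89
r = 0.73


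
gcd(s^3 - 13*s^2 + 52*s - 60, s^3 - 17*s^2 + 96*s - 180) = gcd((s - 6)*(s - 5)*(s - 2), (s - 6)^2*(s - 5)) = s^2 - 11*s + 30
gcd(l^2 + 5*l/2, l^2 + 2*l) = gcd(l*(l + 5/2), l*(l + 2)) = l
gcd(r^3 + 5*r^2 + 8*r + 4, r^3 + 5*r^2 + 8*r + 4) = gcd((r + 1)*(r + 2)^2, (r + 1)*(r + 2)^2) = r^3 + 5*r^2 + 8*r + 4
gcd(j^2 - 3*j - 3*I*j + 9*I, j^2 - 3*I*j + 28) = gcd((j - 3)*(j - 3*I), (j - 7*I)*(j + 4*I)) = 1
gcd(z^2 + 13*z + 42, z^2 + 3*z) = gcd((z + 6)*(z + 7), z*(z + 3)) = 1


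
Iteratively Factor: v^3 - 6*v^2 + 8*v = (v)*(v^2 - 6*v + 8) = v*(v - 4)*(v - 2)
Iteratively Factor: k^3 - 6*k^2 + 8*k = (k - 2)*(k^2 - 4*k) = (k - 4)*(k - 2)*(k)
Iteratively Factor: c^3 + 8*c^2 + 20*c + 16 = (c + 2)*(c^2 + 6*c + 8) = (c + 2)^2*(c + 4)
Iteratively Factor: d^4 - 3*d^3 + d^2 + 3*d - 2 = (d - 2)*(d^3 - d^2 - d + 1) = (d - 2)*(d + 1)*(d^2 - 2*d + 1) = (d - 2)*(d - 1)*(d + 1)*(d - 1)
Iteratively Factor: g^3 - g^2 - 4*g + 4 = (g + 2)*(g^2 - 3*g + 2) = (g - 1)*(g + 2)*(g - 2)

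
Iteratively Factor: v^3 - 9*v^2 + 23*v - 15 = (v - 3)*(v^2 - 6*v + 5) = (v - 5)*(v - 3)*(v - 1)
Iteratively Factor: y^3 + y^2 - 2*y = (y + 2)*(y^2 - y) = (y - 1)*(y + 2)*(y)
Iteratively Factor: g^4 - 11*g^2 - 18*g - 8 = (g + 2)*(g^3 - 2*g^2 - 7*g - 4) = (g + 1)*(g + 2)*(g^2 - 3*g - 4) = (g - 4)*(g + 1)*(g + 2)*(g + 1)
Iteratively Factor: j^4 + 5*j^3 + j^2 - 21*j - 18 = (j - 2)*(j^3 + 7*j^2 + 15*j + 9) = (j - 2)*(j + 3)*(j^2 + 4*j + 3) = (j - 2)*(j + 1)*(j + 3)*(j + 3)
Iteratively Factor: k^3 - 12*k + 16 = (k - 2)*(k^2 + 2*k - 8) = (k - 2)*(k + 4)*(k - 2)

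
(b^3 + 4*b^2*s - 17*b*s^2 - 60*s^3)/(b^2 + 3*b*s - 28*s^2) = (b^2 + 8*b*s + 15*s^2)/(b + 7*s)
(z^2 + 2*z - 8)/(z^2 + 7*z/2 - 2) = 2*(z - 2)/(2*z - 1)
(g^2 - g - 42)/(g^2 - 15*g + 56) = (g + 6)/(g - 8)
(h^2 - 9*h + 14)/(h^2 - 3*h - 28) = (h - 2)/(h + 4)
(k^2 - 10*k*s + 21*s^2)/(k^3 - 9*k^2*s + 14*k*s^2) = (-k + 3*s)/(k*(-k + 2*s))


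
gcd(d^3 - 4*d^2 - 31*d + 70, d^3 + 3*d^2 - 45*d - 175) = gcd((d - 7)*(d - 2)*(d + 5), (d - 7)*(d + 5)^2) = d^2 - 2*d - 35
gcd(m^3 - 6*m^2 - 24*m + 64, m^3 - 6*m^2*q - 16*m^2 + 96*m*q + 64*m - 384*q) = m - 8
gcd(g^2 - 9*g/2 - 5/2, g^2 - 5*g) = g - 5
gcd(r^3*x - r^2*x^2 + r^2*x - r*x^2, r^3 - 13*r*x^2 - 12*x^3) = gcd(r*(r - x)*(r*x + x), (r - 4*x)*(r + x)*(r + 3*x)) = 1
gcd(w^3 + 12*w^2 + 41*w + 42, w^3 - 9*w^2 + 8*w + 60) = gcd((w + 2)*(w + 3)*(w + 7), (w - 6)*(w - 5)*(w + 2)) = w + 2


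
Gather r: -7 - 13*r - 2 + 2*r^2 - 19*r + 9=2*r^2 - 32*r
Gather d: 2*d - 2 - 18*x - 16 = 2*d - 18*x - 18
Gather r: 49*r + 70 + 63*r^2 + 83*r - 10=63*r^2 + 132*r + 60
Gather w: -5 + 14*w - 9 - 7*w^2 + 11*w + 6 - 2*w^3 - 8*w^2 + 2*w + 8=-2*w^3 - 15*w^2 + 27*w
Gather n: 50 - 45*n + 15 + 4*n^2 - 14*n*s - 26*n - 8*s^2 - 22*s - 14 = 4*n^2 + n*(-14*s - 71) - 8*s^2 - 22*s + 51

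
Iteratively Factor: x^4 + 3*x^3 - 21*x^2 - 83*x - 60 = (x + 4)*(x^3 - x^2 - 17*x - 15) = (x + 1)*(x + 4)*(x^2 - 2*x - 15) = (x - 5)*(x + 1)*(x + 4)*(x + 3)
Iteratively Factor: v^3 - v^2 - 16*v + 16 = (v + 4)*(v^2 - 5*v + 4) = (v - 4)*(v + 4)*(v - 1)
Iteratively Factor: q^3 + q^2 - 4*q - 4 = (q - 2)*(q^2 + 3*q + 2) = (q - 2)*(q + 1)*(q + 2)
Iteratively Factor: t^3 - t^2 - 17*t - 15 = (t + 3)*(t^2 - 4*t - 5) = (t - 5)*(t + 3)*(t + 1)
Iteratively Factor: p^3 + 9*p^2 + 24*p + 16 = (p + 1)*(p^2 + 8*p + 16) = (p + 1)*(p + 4)*(p + 4)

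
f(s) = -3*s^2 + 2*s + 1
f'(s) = 2 - 6*s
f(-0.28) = 0.20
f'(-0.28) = 3.68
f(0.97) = 0.12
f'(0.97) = -3.82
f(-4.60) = -71.68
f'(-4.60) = 29.60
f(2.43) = -11.85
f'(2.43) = -12.58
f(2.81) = -17.07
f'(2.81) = -14.86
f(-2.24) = -18.53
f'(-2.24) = 15.44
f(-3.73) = -48.20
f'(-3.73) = 24.38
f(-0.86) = -2.94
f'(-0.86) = 7.16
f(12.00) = -407.00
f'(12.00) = -70.00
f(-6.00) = -119.00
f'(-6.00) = 38.00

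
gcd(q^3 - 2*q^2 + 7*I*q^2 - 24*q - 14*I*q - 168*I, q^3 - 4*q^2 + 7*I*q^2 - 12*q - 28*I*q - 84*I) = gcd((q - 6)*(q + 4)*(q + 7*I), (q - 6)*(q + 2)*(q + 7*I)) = q^2 + q*(-6 + 7*I) - 42*I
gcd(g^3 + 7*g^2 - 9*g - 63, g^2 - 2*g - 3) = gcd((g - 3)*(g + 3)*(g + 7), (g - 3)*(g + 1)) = g - 3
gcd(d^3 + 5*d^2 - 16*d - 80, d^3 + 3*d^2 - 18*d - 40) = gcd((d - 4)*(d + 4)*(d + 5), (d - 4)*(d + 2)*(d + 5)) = d^2 + d - 20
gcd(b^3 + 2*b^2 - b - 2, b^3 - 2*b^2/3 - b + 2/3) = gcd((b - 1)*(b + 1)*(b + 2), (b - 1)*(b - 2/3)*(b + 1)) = b^2 - 1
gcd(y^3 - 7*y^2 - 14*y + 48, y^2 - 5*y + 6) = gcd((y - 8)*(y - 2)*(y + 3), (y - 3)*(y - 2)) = y - 2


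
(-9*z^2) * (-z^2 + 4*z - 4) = 9*z^4 - 36*z^3 + 36*z^2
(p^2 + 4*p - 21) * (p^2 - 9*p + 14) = p^4 - 5*p^3 - 43*p^2 + 245*p - 294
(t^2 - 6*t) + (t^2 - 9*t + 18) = 2*t^2 - 15*t + 18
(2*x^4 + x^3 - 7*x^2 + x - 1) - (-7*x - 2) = 2*x^4 + x^3 - 7*x^2 + 8*x + 1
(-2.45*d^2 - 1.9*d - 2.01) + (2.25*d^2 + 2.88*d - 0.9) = -0.2*d^2 + 0.98*d - 2.91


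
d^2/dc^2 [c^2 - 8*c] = 2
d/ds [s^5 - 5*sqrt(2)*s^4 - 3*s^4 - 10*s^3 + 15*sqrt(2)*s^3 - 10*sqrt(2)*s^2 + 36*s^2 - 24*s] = 5*s^4 - 20*sqrt(2)*s^3 - 12*s^3 - 30*s^2 + 45*sqrt(2)*s^2 - 20*sqrt(2)*s + 72*s - 24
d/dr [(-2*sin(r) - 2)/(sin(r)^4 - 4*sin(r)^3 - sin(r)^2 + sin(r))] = 2*(-(1 - cos(2*r))^2/4 - 5*sin(r) + sin(3*r) + 9*cos(2*r)/2 + cos(4*r)/2 - 4)*cos(r)/((-sin(r)*cos(r)^2 + 4*cos(r)^2 - 3)^2*sin(r)^2)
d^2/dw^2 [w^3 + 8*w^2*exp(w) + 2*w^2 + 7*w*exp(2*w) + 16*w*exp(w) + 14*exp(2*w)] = 8*w^2*exp(w) + 28*w*exp(2*w) + 48*w*exp(w) + 6*w + 84*exp(2*w) + 48*exp(w) + 4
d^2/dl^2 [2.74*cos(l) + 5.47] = -2.74*cos(l)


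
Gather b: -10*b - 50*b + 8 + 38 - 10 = 36 - 60*b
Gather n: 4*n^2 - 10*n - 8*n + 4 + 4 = 4*n^2 - 18*n + 8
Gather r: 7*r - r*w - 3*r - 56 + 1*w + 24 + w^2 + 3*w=r*(4 - w) + w^2 + 4*w - 32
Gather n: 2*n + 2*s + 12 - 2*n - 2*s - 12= 0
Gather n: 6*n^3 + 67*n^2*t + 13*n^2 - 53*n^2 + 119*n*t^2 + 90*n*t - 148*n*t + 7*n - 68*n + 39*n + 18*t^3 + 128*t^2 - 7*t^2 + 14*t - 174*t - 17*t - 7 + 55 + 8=6*n^3 + n^2*(67*t - 40) + n*(119*t^2 - 58*t - 22) + 18*t^3 + 121*t^2 - 177*t + 56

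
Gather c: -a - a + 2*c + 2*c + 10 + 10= -2*a + 4*c + 20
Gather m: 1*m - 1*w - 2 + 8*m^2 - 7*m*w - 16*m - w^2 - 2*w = 8*m^2 + m*(-7*w - 15) - w^2 - 3*w - 2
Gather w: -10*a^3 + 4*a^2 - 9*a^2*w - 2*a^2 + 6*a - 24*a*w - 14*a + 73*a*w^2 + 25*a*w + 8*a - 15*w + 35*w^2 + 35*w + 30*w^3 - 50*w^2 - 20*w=-10*a^3 + 2*a^2 + 30*w^3 + w^2*(73*a - 15) + w*(-9*a^2 + a)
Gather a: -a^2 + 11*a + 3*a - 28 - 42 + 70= -a^2 + 14*a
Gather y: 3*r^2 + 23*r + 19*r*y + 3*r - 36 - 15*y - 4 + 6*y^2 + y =3*r^2 + 26*r + 6*y^2 + y*(19*r - 14) - 40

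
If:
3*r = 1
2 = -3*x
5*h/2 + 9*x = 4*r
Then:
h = 44/15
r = 1/3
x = -2/3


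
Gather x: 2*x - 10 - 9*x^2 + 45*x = -9*x^2 + 47*x - 10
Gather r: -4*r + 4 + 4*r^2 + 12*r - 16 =4*r^2 + 8*r - 12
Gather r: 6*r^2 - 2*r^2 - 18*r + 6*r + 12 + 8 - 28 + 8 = 4*r^2 - 12*r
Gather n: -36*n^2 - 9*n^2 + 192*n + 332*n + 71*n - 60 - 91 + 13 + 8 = -45*n^2 + 595*n - 130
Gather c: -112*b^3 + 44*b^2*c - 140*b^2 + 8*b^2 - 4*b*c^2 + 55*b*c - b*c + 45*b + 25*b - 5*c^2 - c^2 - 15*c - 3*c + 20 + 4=-112*b^3 - 132*b^2 + 70*b + c^2*(-4*b - 6) + c*(44*b^2 + 54*b - 18) + 24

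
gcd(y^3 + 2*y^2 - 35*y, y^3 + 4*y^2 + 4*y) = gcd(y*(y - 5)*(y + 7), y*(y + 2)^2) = y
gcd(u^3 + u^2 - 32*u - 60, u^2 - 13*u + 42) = u - 6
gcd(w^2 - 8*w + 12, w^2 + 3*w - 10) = w - 2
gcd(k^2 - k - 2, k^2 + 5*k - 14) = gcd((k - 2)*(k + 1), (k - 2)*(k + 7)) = k - 2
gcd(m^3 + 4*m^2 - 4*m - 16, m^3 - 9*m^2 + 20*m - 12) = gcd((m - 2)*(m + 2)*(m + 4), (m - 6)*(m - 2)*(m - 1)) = m - 2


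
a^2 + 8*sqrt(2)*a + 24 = (a + 2*sqrt(2))*(a + 6*sqrt(2))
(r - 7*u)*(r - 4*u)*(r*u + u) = r^3*u - 11*r^2*u^2 + r^2*u + 28*r*u^3 - 11*r*u^2 + 28*u^3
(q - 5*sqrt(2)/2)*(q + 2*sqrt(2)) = q^2 - sqrt(2)*q/2 - 10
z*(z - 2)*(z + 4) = z^3 + 2*z^2 - 8*z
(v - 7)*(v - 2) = v^2 - 9*v + 14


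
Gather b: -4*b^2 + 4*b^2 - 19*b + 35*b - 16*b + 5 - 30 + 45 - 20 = 0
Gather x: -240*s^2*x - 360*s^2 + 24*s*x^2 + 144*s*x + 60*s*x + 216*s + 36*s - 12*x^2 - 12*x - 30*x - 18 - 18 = -360*s^2 + 252*s + x^2*(24*s - 12) + x*(-240*s^2 + 204*s - 42) - 36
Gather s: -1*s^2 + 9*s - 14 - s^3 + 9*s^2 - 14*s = -s^3 + 8*s^2 - 5*s - 14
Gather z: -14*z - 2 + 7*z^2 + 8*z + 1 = 7*z^2 - 6*z - 1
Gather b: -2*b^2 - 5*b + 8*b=-2*b^2 + 3*b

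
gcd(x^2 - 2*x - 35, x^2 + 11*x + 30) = x + 5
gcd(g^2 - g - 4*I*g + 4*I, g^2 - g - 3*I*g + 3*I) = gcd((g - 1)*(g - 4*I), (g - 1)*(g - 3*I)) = g - 1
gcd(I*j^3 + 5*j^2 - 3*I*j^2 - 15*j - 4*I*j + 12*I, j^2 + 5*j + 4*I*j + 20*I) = 1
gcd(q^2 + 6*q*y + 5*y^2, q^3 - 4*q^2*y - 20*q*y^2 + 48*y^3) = 1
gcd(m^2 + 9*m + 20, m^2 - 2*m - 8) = 1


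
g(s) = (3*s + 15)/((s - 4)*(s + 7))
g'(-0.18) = -0.15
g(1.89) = -1.10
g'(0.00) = -0.16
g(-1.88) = -0.31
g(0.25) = -0.58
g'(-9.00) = -0.15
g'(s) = 3/((s - 4)*(s + 7)) - (3*s + 15)/((s - 4)*(s + 7)^2) - (3*s + 15)/((s - 4)^2*(s + 7))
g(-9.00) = -0.46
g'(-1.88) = -0.09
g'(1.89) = -0.56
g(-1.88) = -0.31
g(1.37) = -0.87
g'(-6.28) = -1.08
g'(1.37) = -0.36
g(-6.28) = 0.52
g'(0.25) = -0.18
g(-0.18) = -0.51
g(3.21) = -3.05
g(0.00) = -0.54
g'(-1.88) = -0.09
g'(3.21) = -3.94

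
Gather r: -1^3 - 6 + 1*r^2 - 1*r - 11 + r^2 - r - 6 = 2*r^2 - 2*r - 24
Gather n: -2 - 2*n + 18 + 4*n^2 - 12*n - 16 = 4*n^2 - 14*n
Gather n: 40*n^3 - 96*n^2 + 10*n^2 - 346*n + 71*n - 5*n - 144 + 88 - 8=40*n^3 - 86*n^2 - 280*n - 64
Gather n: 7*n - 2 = 7*n - 2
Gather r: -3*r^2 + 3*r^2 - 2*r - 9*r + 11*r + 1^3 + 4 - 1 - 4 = 0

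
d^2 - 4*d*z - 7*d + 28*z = (d - 7)*(d - 4*z)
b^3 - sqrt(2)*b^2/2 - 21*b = b*(b - 7*sqrt(2)/2)*(b + 3*sqrt(2))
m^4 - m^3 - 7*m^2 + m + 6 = (m - 3)*(m - 1)*(m + 1)*(m + 2)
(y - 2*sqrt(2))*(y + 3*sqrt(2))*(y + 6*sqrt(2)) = y^3 + 7*sqrt(2)*y^2 - 72*sqrt(2)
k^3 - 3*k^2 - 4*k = k*(k - 4)*(k + 1)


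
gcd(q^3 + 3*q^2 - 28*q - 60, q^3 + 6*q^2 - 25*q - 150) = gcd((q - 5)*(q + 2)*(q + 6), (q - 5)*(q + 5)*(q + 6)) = q^2 + q - 30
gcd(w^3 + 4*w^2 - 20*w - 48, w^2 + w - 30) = w + 6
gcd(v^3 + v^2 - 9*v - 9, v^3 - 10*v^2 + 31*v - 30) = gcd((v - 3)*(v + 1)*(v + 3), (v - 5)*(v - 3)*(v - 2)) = v - 3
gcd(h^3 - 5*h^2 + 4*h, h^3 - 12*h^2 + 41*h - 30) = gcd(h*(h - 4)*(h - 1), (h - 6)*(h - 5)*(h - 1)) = h - 1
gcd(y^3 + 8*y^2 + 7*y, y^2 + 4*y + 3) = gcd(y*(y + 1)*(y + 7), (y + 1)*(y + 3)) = y + 1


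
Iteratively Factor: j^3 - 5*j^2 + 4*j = (j - 1)*(j^2 - 4*j) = (j - 4)*(j - 1)*(j)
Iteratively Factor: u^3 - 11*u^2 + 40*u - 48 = (u - 3)*(u^2 - 8*u + 16) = (u - 4)*(u - 3)*(u - 4)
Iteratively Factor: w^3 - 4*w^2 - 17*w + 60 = (w - 5)*(w^2 + w - 12) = (w - 5)*(w - 3)*(w + 4)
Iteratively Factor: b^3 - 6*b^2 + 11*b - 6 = (b - 1)*(b^2 - 5*b + 6) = (b - 2)*(b - 1)*(b - 3)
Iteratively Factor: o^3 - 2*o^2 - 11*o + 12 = (o + 3)*(o^2 - 5*o + 4) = (o - 4)*(o + 3)*(o - 1)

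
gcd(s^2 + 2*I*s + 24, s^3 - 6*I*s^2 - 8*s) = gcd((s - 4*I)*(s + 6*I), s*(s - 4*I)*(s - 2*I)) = s - 4*I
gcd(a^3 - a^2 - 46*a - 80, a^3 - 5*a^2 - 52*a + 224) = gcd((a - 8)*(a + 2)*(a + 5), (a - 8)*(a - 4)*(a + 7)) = a - 8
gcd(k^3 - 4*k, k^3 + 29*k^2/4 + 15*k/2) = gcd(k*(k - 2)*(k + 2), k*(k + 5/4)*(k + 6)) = k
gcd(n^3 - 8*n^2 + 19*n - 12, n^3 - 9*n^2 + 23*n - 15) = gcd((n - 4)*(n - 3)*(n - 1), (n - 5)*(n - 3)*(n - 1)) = n^2 - 4*n + 3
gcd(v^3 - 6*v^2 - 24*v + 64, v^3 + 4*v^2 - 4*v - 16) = v^2 + 2*v - 8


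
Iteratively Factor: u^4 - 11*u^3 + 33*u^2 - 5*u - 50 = (u - 2)*(u^3 - 9*u^2 + 15*u + 25) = (u - 5)*(u - 2)*(u^2 - 4*u - 5) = (u - 5)^2*(u - 2)*(u + 1)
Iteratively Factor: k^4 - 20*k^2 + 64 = (k + 2)*(k^3 - 2*k^2 - 16*k + 32) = (k + 2)*(k + 4)*(k^2 - 6*k + 8) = (k - 2)*(k + 2)*(k + 4)*(k - 4)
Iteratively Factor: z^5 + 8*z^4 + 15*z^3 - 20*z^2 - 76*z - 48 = (z - 2)*(z^4 + 10*z^3 + 35*z^2 + 50*z + 24) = (z - 2)*(z + 1)*(z^3 + 9*z^2 + 26*z + 24) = (z - 2)*(z + 1)*(z + 3)*(z^2 + 6*z + 8) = (z - 2)*(z + 1)*(z + 3)*(z + 4)*(z + 2)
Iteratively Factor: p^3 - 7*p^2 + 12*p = (p)*(p^2 - 7*p + 12) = p*(p - 3)*(p - 4)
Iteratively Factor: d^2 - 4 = (d + 2)*(d - 2)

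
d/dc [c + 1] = 1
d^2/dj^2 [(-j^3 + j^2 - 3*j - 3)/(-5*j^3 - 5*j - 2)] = 2*(-25*j^6 + 150*j^5 + 465*j^4 + 20*j^3 + 75*j^2 - 78*j + 41)/(125*j^9 + 375*j^7 + 150*j^6 + 375*j^5 + 300*j^4 + 185*j^3 + 150*j^2 + 60*j + 8)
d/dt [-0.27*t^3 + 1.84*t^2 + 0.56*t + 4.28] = -0.81*t^2 + 3.68*t + 0.56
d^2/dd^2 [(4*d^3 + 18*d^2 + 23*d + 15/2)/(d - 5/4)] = 16*(32*d^3 - 120*d^2 + 150*d + 515)/(64*d^3 - 240*d^2 + 300*d - 125)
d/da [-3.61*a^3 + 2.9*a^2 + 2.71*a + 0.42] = -10.83*a^2 + 5.8*a + 2.71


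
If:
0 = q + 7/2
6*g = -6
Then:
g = -1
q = -7/2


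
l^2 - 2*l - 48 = (l - 8)*(l + 6)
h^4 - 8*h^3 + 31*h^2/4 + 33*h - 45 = (h - 6)*(h - 5/2)*(h - 3/2)*(h + 2)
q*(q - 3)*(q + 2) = q^3 - q^2 - 6*q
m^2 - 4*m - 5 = (m - 5)*(m + 1)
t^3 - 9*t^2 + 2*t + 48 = (t - 8)*(t - 3)*(t + 2)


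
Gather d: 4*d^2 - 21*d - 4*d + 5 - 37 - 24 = 4*d^2 - 25*d - 56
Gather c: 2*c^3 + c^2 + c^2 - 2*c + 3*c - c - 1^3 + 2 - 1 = 2*c^3 + 2*c^2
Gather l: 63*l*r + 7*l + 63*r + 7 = l*(63*r + 7) + 63*r + 7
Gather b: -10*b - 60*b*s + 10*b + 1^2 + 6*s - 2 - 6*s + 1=-60*b*s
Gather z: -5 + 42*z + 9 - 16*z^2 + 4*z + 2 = -16*z^2 + 46*z + 6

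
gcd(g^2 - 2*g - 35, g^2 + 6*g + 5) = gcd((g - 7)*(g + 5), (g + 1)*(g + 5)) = g + 5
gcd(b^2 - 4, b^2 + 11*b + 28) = 1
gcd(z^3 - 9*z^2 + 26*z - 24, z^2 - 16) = z - 4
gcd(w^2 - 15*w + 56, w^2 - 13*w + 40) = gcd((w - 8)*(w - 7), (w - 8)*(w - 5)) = w - 8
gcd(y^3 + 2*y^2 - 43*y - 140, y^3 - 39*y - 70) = y^2 - 2*y - 35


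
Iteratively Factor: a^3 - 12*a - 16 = (a + 2)*(a^2 - 2*a - 8) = (a - 4)*(a + 2)*(a + 2)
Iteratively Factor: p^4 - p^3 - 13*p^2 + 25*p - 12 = (p - 3)*(p^3 + 2*p^2 - 7*p + 4) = (p - 3)*(p - 1)*(p^2 + 3*p - 4) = (p - 3)*(p - 1)*(p + 4)*(p - 1)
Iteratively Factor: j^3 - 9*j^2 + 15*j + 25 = (j - 5)*(j^2 - 4*j - 5) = (j - 5)^2*(j + 1)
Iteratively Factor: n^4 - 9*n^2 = (n + 3)*(n^3 - 3*n^2) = (n - 3)*(n + 3)*(n^2) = n*(n - 3)*(n + 3)*(n)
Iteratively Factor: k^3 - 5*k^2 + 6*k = (k - 3)*(k^2 - 2*k) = k*(k - 3)*(k - 2)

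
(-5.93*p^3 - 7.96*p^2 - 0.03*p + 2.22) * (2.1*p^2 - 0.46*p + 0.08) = -12.453*p^5 - 13.9882*p^4 + 3.1242*p^3 + 4.039*p^2 - 1.0236*p + 0.1776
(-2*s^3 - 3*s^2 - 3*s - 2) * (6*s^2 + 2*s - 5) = -12*s^5 - 22*s^4 - 14*s^3 - 3*s^2 + 11*s + 10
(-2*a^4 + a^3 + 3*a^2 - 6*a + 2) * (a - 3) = -2*a^5 + 7*a^4 - 15*a^2 + 20*a - 6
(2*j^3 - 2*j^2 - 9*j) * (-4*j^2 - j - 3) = -8*j^5 + 6*j^4 + 32*j^3 + 15*j^2 + 27*j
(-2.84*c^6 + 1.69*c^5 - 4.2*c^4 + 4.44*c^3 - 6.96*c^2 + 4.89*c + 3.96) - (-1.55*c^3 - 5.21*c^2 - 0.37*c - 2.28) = -2.84*c^6 + 1.69*c^5 - 4.2*c^4 + 5.99*c^3 - 1.75*c^2 + 5.26*c + 6.24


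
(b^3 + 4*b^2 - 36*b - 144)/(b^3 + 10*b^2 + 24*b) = (b - 6)/b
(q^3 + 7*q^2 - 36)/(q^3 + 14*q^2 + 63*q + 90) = (q - 2)/(q + 5)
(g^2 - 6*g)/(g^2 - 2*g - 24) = g/(g + 4)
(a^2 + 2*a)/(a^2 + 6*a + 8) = a/(a + 4)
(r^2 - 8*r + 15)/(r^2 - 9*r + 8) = (r^2 - 8*r + 15)/(r^2 - 9*r + 8)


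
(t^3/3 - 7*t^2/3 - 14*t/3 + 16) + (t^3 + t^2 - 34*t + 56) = 4*t^3/3 - 4*t^2/3 - 116*t/3 + 72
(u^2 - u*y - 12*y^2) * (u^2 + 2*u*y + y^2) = u^4 + u^3*y - 13*u^2*y^2 - 25*u*y^3 - 12*y^4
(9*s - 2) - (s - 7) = 8*s + 5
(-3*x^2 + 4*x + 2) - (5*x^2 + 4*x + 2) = -8*x^2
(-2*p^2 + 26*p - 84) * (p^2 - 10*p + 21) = -2*p^4 + 46*p^3 - 386*p^2 + 1386*p - 1764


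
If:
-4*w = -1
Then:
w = 1/4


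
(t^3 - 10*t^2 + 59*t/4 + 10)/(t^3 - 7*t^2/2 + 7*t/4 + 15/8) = 2*(t - 8)/(2*t - 3)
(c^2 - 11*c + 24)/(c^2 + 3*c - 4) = (c^2 - 11*c + 24)/(c^2 + 3*c - 4)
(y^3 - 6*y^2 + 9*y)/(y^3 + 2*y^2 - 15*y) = (y - 3)/(y + 5)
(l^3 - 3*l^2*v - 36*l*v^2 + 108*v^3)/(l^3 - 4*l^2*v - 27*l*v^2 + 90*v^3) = (l + 6*v)/(l + 5*v)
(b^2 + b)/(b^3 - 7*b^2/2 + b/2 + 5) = 2*b/(2*b^2 - 9*b + 10)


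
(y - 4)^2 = y^2 - 8*y + 16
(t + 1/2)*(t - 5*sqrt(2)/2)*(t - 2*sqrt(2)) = t^3 - 9*sqrt(2)*t^2/2 + t^2/2 - 9*sqrt(2)*t/4 + 10*t + 5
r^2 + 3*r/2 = r*(r + 3/2)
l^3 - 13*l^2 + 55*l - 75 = (l - 5)^2*(l - 3)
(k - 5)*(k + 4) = k^2 - k - 20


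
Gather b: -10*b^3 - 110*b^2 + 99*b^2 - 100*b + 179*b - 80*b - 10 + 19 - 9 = -10*b^3 - 11*b^2 - b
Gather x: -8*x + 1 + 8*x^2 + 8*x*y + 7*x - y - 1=8*x^2 + x*(8*y - 1) - y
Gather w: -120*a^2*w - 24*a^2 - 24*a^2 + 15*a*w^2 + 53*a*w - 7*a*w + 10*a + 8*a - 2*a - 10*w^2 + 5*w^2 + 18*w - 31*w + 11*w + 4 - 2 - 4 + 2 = -48*a^2 + 16*a + w^2*(15*a - 5) + w*(-120*a^2 + 46*a - 2)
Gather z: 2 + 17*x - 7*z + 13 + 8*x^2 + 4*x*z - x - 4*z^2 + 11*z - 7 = 8*x^2 + 16*x - 4*z^2 + z*(4*x + 4) + 8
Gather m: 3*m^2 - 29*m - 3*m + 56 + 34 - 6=3*m^2 - 32*m + 84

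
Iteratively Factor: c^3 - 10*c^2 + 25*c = (c)*(c^2 - 10*c + 25) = c*(c - 5)*(c - 5)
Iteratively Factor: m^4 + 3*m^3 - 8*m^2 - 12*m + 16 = (m + 2)*(m^3 + m^2 - 10*m + 8) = (m + 2)*(m + 4)*(m^2 - 3*m + 2) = (m - 2)*(m + 2)*(m + 4)*(m - 1)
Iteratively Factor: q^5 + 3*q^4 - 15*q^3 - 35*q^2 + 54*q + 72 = (q + 3)*(q^4 - 15*q^2 + 10*q + 24) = (q + 3)*(q + 4)*(q^3 - 4*q^2 + q + 6) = (q + 1)*(q + 3)*(q + 4)*(q^2 - 5*q + 6) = (q - 2)*(q + 1)*(q + 3)*(q + 4)*(q - 3)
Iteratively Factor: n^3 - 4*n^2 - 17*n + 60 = (n - 5)*(n^2 + n - 12) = (n - 5)*(n + 4)*(n - 3)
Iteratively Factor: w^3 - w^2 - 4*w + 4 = (w - 1)*(w^2 - 4) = (w - 1)*(w + 2)*(w - 2)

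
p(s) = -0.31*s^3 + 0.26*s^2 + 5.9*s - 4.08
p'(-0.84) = 4.81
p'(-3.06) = -4.40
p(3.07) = 7.51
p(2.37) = 7.24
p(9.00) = -155.91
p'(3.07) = -1.27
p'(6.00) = -24.46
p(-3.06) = -10.82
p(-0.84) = -8.67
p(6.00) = -26.28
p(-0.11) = -4.73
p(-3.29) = -9.64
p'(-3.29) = -5.88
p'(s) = -0.93*s^2 + 0.52*s + 5.9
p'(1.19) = 5.20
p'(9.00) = -64.75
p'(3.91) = -6.28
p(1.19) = 2.79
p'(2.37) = 1.91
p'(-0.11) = 5.83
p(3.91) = 4.43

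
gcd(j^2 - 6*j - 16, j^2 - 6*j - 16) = j^2 - 6*j - 16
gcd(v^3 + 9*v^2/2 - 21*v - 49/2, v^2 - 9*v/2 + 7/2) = v - 7/2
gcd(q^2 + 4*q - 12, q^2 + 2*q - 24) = q + 6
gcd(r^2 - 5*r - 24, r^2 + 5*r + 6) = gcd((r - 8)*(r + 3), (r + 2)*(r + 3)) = r + 3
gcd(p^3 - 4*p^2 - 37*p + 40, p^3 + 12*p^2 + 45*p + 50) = p + 5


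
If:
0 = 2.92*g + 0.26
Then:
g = -0.09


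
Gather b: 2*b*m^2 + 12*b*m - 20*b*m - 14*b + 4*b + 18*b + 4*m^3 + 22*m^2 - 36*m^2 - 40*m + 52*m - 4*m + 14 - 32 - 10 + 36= b*(2*m^2 - 8*m + 8) + 4*m^3 - 14*m^2 + 8*m + 8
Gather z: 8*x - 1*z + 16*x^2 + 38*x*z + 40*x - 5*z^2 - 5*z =16*x^2 + 48*x - 5*z^2 + z*(38*x - 6)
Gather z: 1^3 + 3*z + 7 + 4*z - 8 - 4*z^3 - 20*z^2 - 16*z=-4*z^3 - 20*z^2 - 9*z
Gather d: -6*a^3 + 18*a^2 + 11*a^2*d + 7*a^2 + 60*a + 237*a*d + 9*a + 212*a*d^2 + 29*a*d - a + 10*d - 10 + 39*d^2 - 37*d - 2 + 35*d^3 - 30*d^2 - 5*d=-6*a^3 + 25*a^2 + 68*a + 35*d^3 + d^2*(212*a + 9) + d*(11*a^2 + 266*a - 32) - 12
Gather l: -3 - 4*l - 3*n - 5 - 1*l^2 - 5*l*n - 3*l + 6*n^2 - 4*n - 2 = -l^2 + l*(-5*n - 7) + 6*n^2 - 7*n - 10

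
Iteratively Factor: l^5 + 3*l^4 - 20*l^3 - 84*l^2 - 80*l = (l + 2)*(l^4 + l^3 - 22*l^2 - 40*l) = l*(l + 2)*(l^3 + l^2 - 22*l - 40) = l*(l + 2)^2*(l^2 - l - 20) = l*(l - 5)*(l + 2)^2*(l + 4)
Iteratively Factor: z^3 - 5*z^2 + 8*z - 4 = (z - 2)*(z^2 - 3*z + 2) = (z - 2)^2*(z - 1)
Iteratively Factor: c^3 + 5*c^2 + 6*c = (c + 2)*(c^2 + 3*c) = (c + 2)*(c + 3)*(c)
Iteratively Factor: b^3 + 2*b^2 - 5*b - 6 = (b + 3)*(b^2 - b - 2) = (b + 1)*(b + 3)*(b - 2)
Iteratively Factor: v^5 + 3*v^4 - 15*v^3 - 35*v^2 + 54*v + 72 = (v - 2)*(v^4 + 5*v^3 - 5*v^2 - 45*v - 36) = (v - 2)*(v + 1)*(v^3 + 4*v^2 - 9*v - 36) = (v - 2)*(v + 1)*(v + 3)*(v^2 + v - 12) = (v - 3)*(v - 2)*(v + 1)*(v + 3)*(v + 4)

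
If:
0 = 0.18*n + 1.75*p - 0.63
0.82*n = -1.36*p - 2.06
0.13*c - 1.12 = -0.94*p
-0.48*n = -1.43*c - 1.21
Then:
No Solution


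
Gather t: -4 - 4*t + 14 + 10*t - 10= 6*t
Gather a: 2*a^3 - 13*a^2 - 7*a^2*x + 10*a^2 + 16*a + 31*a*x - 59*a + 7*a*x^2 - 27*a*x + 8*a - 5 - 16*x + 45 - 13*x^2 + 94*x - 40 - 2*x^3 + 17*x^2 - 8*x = 2*a^3 + a^2*(-7*x - 3) + a*(7*x^2 + 4*x - 35) - 2*x^3 + 4*x^2 + 70*x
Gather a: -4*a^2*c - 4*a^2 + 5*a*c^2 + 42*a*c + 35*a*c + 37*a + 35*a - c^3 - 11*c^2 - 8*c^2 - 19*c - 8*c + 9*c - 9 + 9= a^2*(-4*c - 4) + a*(5*c^2 + 77*c + 72) - c^3 - 19*c^2 - 18*c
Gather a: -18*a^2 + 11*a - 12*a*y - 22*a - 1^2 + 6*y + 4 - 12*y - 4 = -18*a^2 + a*(-12*y - 11) - 6*y - 1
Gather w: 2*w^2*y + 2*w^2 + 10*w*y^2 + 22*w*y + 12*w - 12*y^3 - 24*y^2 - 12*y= w^2*(2*y + 2) + w*(10*y^2 + 22*y + 12) - 12*y^3 - 24*y^2 - 12*y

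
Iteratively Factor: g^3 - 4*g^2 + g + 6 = (g + 1)*(g^2 - 5*g + 6) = (g - 3)*(g + 1)*(g - 2)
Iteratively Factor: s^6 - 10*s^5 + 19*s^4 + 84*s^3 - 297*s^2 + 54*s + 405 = (s - 5)*(s^5 - 5*s^4 - 6*s^3 + 54*s^2 - 27*s - 81) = (s - 5)*(s + 3)*(s^4 - 8*s^3 + 18*s^2 - 27) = (s - 5)*(s + 1)*(s + 3)*(s^3 - 9*s^2 + 27*s - 27) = (s - 5)*(s - 3)*(s + 1)*(s + 3)*(s^2 - 6*s + 9) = (s - 5)*(s - 3)^2*(s + 1)*(s + 3)*(s - 3)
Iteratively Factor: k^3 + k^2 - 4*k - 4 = (k + 2)*(k^2 - k - 2) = (k - 2)*(k + 2)*(k + 1)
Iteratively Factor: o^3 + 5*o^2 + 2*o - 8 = (o + 2)*(o^2 + 3*o - 4) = (o + 2)*(o + 4)*(o - 1)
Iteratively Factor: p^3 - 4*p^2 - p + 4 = (p + 1)*(p^2 - 5*p + 4) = (p - 1)*(p + 1)*(p - 4)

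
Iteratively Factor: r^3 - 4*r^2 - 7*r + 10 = (r - 1)*(r^2 - 3*r - 10) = (r - 1)*(r + 2)*(r - 5)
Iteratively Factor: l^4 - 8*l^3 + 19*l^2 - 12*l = (l)*(l^3 - 8*l^2 + 19*l - 12) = l*(l - 1)*(l^2 - 7*l + 12) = l*(l - 4)*(l - 1)*(l - 3)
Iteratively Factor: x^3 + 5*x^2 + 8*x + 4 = (x + 1)*(x^2 + 4*x + 4) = (x + 1)*(x + 2)*(x + 2)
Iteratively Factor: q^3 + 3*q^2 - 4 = (q + 2)*(q^2 + q - 2) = (q - 1)*(q + 2)*(q + 2)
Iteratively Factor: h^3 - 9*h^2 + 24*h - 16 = (h - 4)*(h^2 - 5*h + 4) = (h - 4)^2*(h - 1)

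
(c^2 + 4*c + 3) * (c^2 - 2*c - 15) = c^4 + 2*c^3 - 20*c^2 - 66*c - 45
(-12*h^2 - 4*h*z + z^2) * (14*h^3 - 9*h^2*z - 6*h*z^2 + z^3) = -168*h^5 + 52*h^4*z + 122*h^3*z^2 + 3*h^2*z^3 - 10*h*z^4 + z^5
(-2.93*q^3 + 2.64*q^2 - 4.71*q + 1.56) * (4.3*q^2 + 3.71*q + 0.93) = -12.599*q^5 + 0.4817*q^4 - 13.1835*q^3 - 8.3109*q^2 + 1.4073*q + 1.4508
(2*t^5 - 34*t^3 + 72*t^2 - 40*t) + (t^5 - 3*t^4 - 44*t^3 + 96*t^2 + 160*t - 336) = 3*t^5 - 3*t^4 - 78*t^3 + 168*t^2 + 120*t - 336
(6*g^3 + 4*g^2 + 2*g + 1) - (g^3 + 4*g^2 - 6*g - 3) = 5*g^3 + 8*g + 4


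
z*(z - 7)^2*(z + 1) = z^4 - 13*z^3 + 35*z^2 + 49*z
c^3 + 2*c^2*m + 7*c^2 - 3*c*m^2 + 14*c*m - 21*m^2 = (c + 7)*(c - m)*(c + 3*m)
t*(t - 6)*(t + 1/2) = t^3 - 11*t^2/2 - 3*t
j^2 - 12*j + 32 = (j - 8)*(j - 4)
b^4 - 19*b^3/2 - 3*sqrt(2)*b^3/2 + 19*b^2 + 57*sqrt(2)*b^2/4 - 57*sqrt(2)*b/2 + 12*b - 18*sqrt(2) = (b - 6)*(b - 4)*(b + 1/2)*(b - 3*sqrt(2)/2)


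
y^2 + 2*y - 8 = (y - 2)*(y + 4)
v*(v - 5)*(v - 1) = v^3 - 6*v^2 + 5*v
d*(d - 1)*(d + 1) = d^3 - d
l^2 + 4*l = l*(l + 4)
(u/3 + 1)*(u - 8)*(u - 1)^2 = u^4/3 - 7*u^3/3 - 13*u^2/3 + 43*u/3 - 8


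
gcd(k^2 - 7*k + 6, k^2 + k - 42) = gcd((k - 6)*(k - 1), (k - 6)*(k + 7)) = k - 6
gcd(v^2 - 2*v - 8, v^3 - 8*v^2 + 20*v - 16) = v - 4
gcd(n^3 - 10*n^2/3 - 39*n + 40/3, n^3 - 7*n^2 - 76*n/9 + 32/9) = n^2 - 25*n/3 + 8/3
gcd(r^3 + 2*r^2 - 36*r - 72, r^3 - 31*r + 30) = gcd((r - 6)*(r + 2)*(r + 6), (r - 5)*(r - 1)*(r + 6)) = r + 6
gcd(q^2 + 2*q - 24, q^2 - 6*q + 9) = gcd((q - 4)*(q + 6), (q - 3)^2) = 1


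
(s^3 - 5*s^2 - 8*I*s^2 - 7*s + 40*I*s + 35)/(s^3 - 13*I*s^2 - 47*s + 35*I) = (s - 5)/(s - 5*I)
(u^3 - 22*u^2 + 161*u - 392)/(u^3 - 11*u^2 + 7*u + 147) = (u - 8)/(u + 3)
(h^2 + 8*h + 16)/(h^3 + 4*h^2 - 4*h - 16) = (h + 4)/(h^2 - 4)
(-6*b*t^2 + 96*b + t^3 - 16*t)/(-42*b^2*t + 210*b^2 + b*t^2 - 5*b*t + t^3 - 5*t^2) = (t^2 - 16)/(7*b*t - 35*b + t^2 - 5*t)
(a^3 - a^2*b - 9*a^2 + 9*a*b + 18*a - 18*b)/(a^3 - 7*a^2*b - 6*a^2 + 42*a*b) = (a^2 - a*b - 3*a + 3*b)/(a*(a - 7*b))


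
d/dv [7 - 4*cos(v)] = 4*sin(v)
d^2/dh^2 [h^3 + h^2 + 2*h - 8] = 6*h + 2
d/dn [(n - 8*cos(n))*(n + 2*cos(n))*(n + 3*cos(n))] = 3*n^2*sin(n) + 3*n^2 + 34*n*sin(2*n) - 6*n*cos(n) + 144*sin(n)*cos(n)^2 - 34*cos(n)^2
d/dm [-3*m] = -3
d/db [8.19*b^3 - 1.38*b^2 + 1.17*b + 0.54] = 24.57*b^2 - 2.76*b + 1.17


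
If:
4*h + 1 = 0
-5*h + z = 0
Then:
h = -1/4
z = -5/4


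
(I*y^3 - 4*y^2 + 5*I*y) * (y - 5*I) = I*y^4 + y^3 + 25*I*y^2 + 25*y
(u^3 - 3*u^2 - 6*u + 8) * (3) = 3*u^3 - 9*u^2 - 18*u + 24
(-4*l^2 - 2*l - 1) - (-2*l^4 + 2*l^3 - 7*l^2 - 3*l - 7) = 2*l^4 - 2*l^3 + 3*l^2 + l + 6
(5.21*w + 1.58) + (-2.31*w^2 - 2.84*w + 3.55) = -2.31*w^2 + 2.37*w + 5.13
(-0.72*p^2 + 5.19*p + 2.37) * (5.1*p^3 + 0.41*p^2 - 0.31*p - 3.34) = -3.672*p^5 + 26.1738*p^4 + 14.4381*p^3 + 1.7676*p^2 - 18.0693*p - 7.9158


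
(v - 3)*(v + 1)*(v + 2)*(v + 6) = v^4 + 6*v^3 - 7*v^2 - 48*v - 36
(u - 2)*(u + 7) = u^2 + 5*u - 14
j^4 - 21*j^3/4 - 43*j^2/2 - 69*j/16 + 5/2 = (j - 8)*(j - 1/4)*(j + 1/2)*(j + 5/2)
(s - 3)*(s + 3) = s^2 - 9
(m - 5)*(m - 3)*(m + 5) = m^3 - 3*m^2 - 25*m + 75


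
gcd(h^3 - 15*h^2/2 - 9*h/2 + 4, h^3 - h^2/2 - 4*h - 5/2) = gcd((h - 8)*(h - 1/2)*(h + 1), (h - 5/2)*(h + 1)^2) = h + 1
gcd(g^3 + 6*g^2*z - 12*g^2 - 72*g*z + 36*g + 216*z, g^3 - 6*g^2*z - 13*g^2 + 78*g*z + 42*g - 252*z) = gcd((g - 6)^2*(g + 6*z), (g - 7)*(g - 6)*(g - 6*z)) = g - 6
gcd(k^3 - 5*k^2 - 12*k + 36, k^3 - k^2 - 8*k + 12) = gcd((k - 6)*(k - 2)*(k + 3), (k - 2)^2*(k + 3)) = k^2 + k - 6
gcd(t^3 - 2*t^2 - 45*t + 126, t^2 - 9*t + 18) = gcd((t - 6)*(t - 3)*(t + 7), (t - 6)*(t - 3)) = t^2 - 9*t + 18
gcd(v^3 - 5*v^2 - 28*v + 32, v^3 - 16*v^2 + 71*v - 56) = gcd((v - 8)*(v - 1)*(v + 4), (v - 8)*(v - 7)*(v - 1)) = v^2 - 9*v + 8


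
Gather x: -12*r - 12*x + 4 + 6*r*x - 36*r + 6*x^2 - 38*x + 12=-48*r + 6*x^2 + x*(6*r - 50) + 16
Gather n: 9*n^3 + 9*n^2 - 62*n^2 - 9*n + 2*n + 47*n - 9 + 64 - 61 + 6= 9*n^3 - 53*n^2 + 40*n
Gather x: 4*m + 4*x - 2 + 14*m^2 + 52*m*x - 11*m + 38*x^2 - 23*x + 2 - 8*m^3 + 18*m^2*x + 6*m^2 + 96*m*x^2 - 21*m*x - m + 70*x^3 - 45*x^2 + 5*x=-8*m^3 + 20*m^2 - 8*m + 70*x^3 + x^2*(96*m - 7) + x*(18*m^2 + 31*m - 14)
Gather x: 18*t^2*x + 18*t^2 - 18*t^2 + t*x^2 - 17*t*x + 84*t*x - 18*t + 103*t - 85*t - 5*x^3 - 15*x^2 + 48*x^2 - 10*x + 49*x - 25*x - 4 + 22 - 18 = -5*x^3 + x^2*(t + 33) + x*(18*t^2 + 67*t + 14)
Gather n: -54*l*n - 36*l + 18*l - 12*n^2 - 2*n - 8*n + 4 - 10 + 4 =-18*l - 12*n^2 + n*(-54*l - 10) - 2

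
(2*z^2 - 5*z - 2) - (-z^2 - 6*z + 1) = 3*z^2 + z - 3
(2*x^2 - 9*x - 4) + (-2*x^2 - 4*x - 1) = -13*x - 5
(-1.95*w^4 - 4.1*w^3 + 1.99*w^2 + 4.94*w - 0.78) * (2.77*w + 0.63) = -5.4015*w^5 - 12.5855*w^4 + 2.9293*w^3 + 14.9375*w^2 + 0.9516*w - 0.4914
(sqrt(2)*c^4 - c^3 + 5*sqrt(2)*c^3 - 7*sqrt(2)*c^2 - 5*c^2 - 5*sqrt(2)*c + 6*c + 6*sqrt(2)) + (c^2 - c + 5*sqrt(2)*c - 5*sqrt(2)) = sqrt(2)*c^4 - c^3 + 5*sqrt(2)*c^3 - 7*sqrt(2)*c^2 - 4*c^2 + 5*c + sqrt(2)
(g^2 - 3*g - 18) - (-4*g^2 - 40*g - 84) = 5*g^2 + 37*g + 66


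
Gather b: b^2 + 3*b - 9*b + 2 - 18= b^2 - 6*b - 16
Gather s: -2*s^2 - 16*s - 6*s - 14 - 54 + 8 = -2*s^2 - 22*s - 60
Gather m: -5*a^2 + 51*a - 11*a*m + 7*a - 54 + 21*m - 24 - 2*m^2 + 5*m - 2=-5*a^2 + 58*a - 2*m^2 + m*(26 - 11*a) - 80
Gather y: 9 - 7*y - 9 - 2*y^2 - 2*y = -2*y^2 - 9*y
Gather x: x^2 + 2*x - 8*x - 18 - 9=x^2 - 6*x - 27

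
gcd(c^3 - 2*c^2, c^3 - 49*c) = c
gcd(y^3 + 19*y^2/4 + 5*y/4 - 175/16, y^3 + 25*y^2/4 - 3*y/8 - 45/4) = y - 5/4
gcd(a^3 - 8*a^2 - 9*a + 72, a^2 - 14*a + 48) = a - 8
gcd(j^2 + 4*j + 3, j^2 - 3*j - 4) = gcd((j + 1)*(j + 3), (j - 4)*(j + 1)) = j + 1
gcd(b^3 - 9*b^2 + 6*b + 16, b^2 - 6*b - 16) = b - 8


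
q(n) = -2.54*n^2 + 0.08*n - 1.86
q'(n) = 0.08 - 5.08*n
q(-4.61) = -56.21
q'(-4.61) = 23.50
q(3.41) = -31.12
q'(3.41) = -17.24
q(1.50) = -7.46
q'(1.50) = -7.54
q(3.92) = -40.58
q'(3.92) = -19.83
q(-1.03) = -4.64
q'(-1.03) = 5.31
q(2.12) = -13.11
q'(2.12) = -10.69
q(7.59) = -147.58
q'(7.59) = -38.48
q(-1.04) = -4.69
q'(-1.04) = 5.36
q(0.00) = -1.86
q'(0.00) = 0.08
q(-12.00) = -368.58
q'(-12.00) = 61.04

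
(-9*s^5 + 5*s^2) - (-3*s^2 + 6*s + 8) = -9*s^5 + 8*s^2 - 6*s - 8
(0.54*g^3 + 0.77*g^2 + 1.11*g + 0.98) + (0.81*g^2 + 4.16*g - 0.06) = 0.54*g^3 + 1.58*g^2 + 5.27*g + 0.92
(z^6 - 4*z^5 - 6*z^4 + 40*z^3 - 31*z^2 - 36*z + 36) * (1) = z^6 - 4*z^5 - 6*z^4 + 40*z^3 - 31*z^2 - 36*z + 36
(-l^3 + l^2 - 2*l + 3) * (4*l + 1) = -4*l^4 + 3*l^3 - 7*l^2 + 10*l + 3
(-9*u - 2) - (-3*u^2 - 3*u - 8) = 3*u^2 - 6*u + 6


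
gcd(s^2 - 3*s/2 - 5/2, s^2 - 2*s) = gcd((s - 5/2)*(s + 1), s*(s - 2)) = 1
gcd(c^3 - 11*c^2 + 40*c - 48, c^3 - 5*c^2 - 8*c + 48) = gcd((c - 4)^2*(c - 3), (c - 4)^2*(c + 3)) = c^2 - 8*c + 16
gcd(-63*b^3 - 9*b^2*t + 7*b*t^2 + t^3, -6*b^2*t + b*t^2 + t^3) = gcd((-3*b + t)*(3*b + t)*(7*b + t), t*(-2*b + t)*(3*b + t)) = 3*b + t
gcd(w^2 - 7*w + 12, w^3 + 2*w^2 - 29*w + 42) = w - 3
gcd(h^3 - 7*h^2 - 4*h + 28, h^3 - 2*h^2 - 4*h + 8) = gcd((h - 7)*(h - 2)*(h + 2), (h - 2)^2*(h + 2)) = h^2 - 4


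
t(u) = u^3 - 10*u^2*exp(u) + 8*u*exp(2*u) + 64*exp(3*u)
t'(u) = -10*u^2*exp(u) + 3*u^2 + 16*u*exp(2*u) - 20*u*exp(u) + 192*exp(3*u) + 8*exp(2*u)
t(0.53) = 321.45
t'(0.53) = 967.15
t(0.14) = 98.66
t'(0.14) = 302.38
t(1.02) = 1399.93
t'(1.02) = 4199.62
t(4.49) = 45570389.82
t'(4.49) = 136517130.93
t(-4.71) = -106.49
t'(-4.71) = 65.40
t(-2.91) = -29.31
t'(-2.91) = 23.88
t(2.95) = 453338.76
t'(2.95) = 1356468.91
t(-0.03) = 58.26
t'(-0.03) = 183.13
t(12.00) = 275921361736731787.86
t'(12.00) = 827761754597115834.72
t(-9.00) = -729.10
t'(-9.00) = 242.92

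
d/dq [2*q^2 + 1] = 4*q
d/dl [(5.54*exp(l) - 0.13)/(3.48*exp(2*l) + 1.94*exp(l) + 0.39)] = (-19.2792*exp(2*l) + 0.9048*exp(l) + 2.4128)*exp(l)/(12.1104*exp(4*l) + 13.5024*exp(3*l) + 6.478*exp(2*l) + 1.5132*exp(l) + 0.1521)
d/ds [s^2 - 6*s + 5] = 2*s - 6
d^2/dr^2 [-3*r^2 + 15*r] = -6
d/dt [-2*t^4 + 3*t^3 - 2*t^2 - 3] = t*(-8*t^2 + 9*t - 4)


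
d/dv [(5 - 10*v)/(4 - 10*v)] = 5/(2*(5*v - 2)^2)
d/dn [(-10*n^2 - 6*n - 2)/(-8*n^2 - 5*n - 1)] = 2*(n^2 - 6*n - 2)/(64*n^4 + 80*n^3 + 41*n^2 + 10*n + 1)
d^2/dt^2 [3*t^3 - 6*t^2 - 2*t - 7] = 18*t - 12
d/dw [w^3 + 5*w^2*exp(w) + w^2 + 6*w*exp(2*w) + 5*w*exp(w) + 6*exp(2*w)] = 5*w^2*exp(w) + 3*w^2 + 12*w*exp(2*w) + 15*w*exp(w) + 2*w + 18*exp(2*w) + 5*exp(w)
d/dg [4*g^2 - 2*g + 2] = 8*g - 2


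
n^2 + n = n*(n + 1)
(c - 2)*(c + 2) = c^2 - 4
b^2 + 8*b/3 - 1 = (b - 1/3)*(b + 3)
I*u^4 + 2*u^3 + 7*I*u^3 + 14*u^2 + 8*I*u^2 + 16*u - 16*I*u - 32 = (u + 4)^2*(u - 2*I)*(I*u - I)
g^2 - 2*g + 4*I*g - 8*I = (g - 2)*(g + 4*I)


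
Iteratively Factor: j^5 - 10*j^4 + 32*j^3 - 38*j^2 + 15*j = (j - 1)*(j^4 - 9*j^3 + 23*j^2 - 15*j) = j*(j - 1)*(j^3 - 9*j^2 + 23*j - 15) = j*(j - 1)^2*(j^2 - 8*j + 15) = j*(j - 5)*(j - 1)^2*(j - 3)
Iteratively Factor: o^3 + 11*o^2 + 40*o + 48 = (o + 3)*(o^2 + 8*o + 16) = (o + 3)*(o + 4)*(o + 4)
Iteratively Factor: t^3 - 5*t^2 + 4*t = (t - 1)*(t^2 - 4*t) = (t - 4)*(t - 1)*(t)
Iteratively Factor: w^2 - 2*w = (w)*(w - 2)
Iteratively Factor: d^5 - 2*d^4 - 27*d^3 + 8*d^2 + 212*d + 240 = (d - 4)*(d^4 + 2*d^3 - 19*d^2 - 68*d - 60) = (d - 5)*(d - 4)*(d^3 + 7*d^2 + 16*d + 12) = (d - 5)*(d - 4)*(d + 3)*(d^2 + 4*d + 4) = (d - 5)*(d - 4)*(d + 2)*(d + 3)*(d + 2)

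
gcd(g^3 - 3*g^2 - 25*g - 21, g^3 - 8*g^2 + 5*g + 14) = g^2 - 6*g - 7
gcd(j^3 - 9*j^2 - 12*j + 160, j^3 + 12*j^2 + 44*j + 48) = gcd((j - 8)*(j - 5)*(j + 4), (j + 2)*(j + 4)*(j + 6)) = j + 4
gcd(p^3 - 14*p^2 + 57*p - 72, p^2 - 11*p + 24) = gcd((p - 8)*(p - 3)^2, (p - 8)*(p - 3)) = p^2 - 11*p + 24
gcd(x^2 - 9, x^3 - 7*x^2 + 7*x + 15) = x - 3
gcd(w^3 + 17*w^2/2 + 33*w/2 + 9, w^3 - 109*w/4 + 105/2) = w + 6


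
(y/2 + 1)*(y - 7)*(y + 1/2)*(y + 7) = y^4/2 + 5*y^3/4 - 24*y^2 - 245*y/4 - 49/2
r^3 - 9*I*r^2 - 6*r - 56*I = (r - 7*I)*(r - 4*I)*(r + 2*I)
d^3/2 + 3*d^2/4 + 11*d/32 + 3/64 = (d/2 + 1/4)*(d + 1/4)*(d + 3/4)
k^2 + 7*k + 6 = (k + 1)*(k + 6)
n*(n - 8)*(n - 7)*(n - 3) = n^4 - 18*n^3 + 101*n^2 - 168*n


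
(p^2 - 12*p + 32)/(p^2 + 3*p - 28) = (p - 8)/(p + 7)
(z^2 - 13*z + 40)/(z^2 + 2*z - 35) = (z - 8)/(z + 7)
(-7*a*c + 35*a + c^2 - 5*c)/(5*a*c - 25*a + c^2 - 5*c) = (-7*a + c)/(5*a + c)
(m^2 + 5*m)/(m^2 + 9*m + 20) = m/(m + 4)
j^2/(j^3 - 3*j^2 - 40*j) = j/(j^2 - 3*j - 40)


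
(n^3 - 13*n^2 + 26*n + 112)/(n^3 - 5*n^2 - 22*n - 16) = (n - 7)/(n + 1)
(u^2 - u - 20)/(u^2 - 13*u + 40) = (u + 4)/(u - 8)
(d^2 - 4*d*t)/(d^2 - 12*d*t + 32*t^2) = d/(d - 8*t)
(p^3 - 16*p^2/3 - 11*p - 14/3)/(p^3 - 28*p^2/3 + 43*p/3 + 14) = (p + 1)/(p - 3)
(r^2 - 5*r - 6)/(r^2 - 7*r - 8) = (r - 6)/(r - 8)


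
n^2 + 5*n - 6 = (n - 1)*(n + 6)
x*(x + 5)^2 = x^3 + 10*x^2 + 25*x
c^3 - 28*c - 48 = (c - 6)*(c + 2)*(c + 4)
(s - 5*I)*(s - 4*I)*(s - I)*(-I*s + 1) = -I*s^4 - 9*s^3 + 19*I*s^2 - 9*s + 20*I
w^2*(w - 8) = w^3 - 8*w^2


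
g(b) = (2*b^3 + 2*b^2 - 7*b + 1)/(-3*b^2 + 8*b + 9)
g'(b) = (6*b - 8)*(2*b^3 + 2*b^2 - 7*b + 1)/(-3*b^2 + 8*b + 9)^2 + (6*b^2 + 4*b - 7)/(-3*b^2 + 8*b + 9) = (-6*b^4 + 32*b^3 + 49*b^2 + 42*b - 71)/(9*b^4 - 48*b^3 + 10*b^2 + 144*b + 81)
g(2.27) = 1.61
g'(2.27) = 3.59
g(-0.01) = 0.12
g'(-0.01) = -0.90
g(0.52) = -0.15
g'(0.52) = -0.21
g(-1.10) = -2.47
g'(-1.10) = -9.29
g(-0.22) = 0.37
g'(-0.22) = -1.55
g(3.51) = 731.47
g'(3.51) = 80484.51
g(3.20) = 16.65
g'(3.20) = 65.40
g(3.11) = 12.08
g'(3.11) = 39.52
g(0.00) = 0.11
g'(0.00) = -0.88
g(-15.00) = 7.88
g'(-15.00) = -0.65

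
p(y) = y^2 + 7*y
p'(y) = 2*y + 7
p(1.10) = 8.91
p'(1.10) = 9.20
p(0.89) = 7.02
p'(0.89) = 8.78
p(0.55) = 4.15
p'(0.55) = 8.10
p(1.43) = 12.05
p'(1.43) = 9.86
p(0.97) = 7.73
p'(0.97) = 8.94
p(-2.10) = -10.29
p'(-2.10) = 2.80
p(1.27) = 10.50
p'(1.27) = 9.54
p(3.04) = 30.52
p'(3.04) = 13.08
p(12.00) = 228.00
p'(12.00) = 31.00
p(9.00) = 144.00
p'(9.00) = 25.00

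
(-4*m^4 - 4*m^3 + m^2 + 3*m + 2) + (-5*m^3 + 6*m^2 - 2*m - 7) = -4*m^4 - 9*m^3 + 7*m^2 + m - 5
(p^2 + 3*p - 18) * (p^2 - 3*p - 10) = p^4 - 37*p^2 + 24*p + 180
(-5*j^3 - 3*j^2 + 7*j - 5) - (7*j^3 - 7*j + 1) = -12*j^3 - 3*j^2 + 14*j - 6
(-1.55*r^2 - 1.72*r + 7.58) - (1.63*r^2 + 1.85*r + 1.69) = -3.18*r^2 - 3.57*r + 5.89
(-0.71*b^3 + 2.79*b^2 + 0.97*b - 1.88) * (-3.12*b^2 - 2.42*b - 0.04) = 2.2152*b^5 - 6.9866*b^4 - 9.7498*b^3 + 3.4066*b^2 + 4.5108*b + 0.0752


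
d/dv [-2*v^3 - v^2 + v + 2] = -6*v^2 - 2*v + 1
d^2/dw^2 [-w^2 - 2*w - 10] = -2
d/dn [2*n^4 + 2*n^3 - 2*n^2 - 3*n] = 8*n^3 + 6*n^2 - 4*n - 3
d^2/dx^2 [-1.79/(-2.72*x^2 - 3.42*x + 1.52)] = (-26.486272*x^2 - 33.302592*x + 1.79*(5.44*x + 3.42)*(10.88*x + 6.84) + 14.801152)/(2.72*x^2 + 3.42*x - 1.52)^3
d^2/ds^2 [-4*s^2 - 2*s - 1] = -8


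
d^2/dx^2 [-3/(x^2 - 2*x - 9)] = 6*(-x^2 + 2*x + 4*(x - 1)^2 + 9)/(-x^2 + 2*x + 9)^3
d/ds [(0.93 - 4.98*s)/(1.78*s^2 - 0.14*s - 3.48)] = (8.8644*s^2 - 3.3108*s + 17.4606)/(3.1684*s^4 - 0.4984*s^3 - 12.3692*s^2 + 0.9744*s + 12.1104)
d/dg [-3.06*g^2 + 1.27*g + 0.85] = 1.27 - 6.12*g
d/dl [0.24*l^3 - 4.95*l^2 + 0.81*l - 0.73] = 0.72*l^2 - 9.9*l + 0.81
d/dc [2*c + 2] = 2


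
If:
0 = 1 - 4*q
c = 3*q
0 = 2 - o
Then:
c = 3/4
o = 2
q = 1/4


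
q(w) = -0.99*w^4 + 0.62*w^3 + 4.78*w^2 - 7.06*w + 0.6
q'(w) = -3.96*w^3 + 1.86*w^2 + 9.56*w - 7.06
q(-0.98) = 10.61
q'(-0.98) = -10.92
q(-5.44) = -786.37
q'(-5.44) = 633.49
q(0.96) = -2.06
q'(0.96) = 0.33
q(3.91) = -148.25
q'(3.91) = -177.96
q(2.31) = -10.75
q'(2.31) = -23.86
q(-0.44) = 4.54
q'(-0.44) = -10.57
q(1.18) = -1.98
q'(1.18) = 0.30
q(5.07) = -485.66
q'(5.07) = -426.86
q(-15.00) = -51029.25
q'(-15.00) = 13633.04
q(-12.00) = -20826.36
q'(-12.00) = 6988.94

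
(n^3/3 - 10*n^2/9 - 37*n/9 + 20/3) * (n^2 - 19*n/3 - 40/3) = n^5/3 - 29*n^4/9 - 41*n^3/27 + 1283*n^2/27 + 340*n/27 - 800/9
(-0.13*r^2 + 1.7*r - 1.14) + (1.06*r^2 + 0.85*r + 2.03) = 0.93*r^2 + 2.55*r + 0.89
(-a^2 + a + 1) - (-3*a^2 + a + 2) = 2*a^2 - 1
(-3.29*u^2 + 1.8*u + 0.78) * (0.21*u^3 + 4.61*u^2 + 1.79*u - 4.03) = -0.6909*u^5 - 14.7889*u^4 + 2.5727*u^3 + 20.0765*u^2 - 5.8578*u - 3.1434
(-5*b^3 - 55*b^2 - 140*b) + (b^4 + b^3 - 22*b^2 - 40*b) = b^4 - 4*b^3 - 77*b^2 - 180*b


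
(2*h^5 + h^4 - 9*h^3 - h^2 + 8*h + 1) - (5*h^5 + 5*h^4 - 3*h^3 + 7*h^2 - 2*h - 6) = -3*h^5 - 4*h^4 - 6*h^3 - 8*h^2 + 10*h + 7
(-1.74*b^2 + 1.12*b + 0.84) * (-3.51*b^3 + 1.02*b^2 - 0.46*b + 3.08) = 6.1074*b^5 - 5.706*b^4 - 1.0056*b^3 - 5.0176*b^2 + 3.0632*b + 2.5872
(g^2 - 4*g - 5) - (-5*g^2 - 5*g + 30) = 6*g^2 + g - 35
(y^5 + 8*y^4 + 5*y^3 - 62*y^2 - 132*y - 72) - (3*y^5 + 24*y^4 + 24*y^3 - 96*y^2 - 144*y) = -2*y^5 - 16*y^4 - 19*y^3 + 34*y^2 + 12*y - 72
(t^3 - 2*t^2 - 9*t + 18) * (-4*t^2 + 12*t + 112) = -4*t^5 + 20*t^4 + 124*t^3 - 404*t^2 - 792*t + 2016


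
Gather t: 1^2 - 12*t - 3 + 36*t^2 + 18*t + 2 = 36*t^2 + 6*t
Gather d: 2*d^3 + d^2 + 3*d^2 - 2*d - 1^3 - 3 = 2*d^3 + 4*d^2 - 2*d - 4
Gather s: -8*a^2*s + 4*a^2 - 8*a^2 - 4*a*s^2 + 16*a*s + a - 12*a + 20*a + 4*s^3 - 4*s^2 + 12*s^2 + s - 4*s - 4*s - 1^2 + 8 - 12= -4*a^2 + 9*a + 4*s^3 + s^2*(8 - 4*a) + s*(-8*a^2 + 16*a - 7) - 5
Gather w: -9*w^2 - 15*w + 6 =-9*w^2 - 15*w + 6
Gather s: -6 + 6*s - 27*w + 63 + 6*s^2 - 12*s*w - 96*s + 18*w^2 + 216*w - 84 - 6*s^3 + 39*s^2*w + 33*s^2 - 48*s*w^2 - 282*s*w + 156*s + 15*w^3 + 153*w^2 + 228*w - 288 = -6*s^3 + s^2*(39*w + 39) + s*(-48*w^2 - 294*w + 66) + 15*w^3 + 171*w^2 + 417*w - 315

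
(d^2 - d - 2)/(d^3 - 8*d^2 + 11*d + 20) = (d - 2)/(d^2 - 9*d + 20)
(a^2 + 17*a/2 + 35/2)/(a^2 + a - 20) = (a + 7/2)/(a - 4)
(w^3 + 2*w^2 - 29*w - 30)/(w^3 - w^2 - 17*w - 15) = (w + 6)/(w + 3)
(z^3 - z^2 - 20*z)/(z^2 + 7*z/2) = 2*(z^2 - z - 20)/(2*z + 7)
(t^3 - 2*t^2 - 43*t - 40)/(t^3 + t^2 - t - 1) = (t^2 - 3*t - 40)/(t^2 - 1)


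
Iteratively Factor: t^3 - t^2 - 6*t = (t - 3)*(t^2 + 2*t) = t*(t - 3)*(t + 2)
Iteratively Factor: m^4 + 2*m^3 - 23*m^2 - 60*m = (m + 4)*(m^3 - 2*m^2 - 15*m) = m*(m + 4)*(m^2 - 2*m - 15) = m*(m + 3)*(m + 4)*(m - 5)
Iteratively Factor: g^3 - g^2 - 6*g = (g)*(g^2 - g - 6) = g*(g - 3)*(g + 2)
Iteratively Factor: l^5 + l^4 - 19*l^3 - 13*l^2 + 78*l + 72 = (l - 3)*(l^4 + 4*l^3 - 7*l^2 - 34*l - 24) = (l - 3)*(l + 2)*(l^3 + 2*l^2 - 11*l - 12) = (l - 3)*(l + 1)*(l + 2)*(l^2 + l - 12) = (l - 3)^2*(l + 1)*(l + 2)*(l + 4)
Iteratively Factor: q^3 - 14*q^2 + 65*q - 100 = (q - 5)*(q^2 - 9*q + 20) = (q - 5)*(q - 4)*(q - 5)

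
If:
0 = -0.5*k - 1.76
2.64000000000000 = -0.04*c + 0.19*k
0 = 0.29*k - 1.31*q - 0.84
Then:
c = -82.72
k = -3.52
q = -1.42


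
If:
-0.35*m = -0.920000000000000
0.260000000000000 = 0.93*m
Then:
No Solution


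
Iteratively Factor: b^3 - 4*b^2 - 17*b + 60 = (b - 3)*(b^2 - b - 20) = (b - 3)*(b + 4)*(b - 5)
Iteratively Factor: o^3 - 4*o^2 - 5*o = (o - 5)*(o^2 + o) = o*(o - 5)*(o + 1)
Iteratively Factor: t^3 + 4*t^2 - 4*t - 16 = (t - 2)*(t^2 + 6*t + 8) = (t - 2)*(t + 4)*(t + 2)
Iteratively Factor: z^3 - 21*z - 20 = (z + 1)*(z^2 - z - 20) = (z + 1)*(z + 4)*(z - 5)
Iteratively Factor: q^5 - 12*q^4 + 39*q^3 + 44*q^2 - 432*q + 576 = (q + 3)*(q^4 - 15*q^3 + 84*q^2 - 208*q + 192) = (q - 4)*(q + 3)*(q^3 - 11*q^2 + 40*q - 48) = (q - 4)^2*(q + 3)*(q^2 - 7*q + 12) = (q - 4)^3*(q + 3)*(q - 3)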